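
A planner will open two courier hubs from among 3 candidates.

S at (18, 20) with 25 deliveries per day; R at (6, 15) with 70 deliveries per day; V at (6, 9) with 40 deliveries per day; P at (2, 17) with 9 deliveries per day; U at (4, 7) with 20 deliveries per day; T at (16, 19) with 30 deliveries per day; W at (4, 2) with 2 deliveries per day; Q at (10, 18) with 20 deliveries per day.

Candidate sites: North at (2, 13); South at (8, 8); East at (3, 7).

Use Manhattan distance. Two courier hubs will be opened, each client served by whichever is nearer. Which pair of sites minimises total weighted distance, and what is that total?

{North, South}, total 2056

Evaluate every pair (each demand assigned to the nearer of the two):
  {North, South}: total = 2056
  {North, East}: total = 2123
  {South, East}: total = 2241
Best pair: {North, South} with total 2056.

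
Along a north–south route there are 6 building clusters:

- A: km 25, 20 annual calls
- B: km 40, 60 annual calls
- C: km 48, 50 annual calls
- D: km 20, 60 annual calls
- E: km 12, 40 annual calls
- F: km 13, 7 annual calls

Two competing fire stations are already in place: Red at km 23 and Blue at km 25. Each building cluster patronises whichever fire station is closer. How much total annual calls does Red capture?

107

The indifferent point is the midpoint (23+25)/2 = 24; building clusters left of it (closer to Red at 23) go to Red, those right go to Blue.
  E at 12 (w=40) → Red
  F at 13 (w=7) → Red
  D at 20 (w=60) → Red
  A at 25 (w=20) → Blue
  B at 40 (w=60) → Blue
  C at 48 (w=50) → Blue
Red captures 107; Blue captures 130.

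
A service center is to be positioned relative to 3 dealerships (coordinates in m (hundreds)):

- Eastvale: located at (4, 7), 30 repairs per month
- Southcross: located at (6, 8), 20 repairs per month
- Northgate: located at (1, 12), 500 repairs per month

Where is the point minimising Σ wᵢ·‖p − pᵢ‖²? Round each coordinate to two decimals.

(1.35, 11.58)

The minimiser of Σwᵢ‖p−pᵢ‖² is the weighted centroid p* = (Σwᵢpᵢ)/(Σwᵢ).
Σwᵢ = 550.
Σwᵢxᵢ = 30·4 + 20·6 + 500·1 = 740.
Σwᵢyᵢ = 30·7 + 20·8 + 500·12 = 6370.
x* = 740/550 = 1.35, y* = 6370/550 = 11.58.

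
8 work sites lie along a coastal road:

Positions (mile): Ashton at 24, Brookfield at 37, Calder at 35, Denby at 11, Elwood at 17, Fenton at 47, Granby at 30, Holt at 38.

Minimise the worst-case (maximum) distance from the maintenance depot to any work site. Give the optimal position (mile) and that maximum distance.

location 29, max distance 18

The 1-center on a line is the midpoint of the two extreme points: leftmost at 11, rightmost at 47.
Optimal location = (11 + 47)/2 = 29; maximum distance = (47 − 11)/2 = 18.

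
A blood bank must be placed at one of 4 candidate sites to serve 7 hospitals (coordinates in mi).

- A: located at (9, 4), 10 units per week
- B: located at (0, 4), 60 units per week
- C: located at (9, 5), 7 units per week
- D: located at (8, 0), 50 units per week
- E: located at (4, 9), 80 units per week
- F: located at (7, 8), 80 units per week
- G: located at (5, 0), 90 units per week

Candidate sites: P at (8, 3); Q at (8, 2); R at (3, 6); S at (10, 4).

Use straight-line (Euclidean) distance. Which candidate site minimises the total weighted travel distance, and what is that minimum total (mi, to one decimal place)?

R, total 1892.6 mi

Total weighted distance at each candidate:
  P (8, 3): total = 2030.2
  Q (8, 2): total = 2095.4
  R (3, 6): total = 1892.6
  S (10, 4): total = 2444.6
Minimum is at R with total 1892.6 mi.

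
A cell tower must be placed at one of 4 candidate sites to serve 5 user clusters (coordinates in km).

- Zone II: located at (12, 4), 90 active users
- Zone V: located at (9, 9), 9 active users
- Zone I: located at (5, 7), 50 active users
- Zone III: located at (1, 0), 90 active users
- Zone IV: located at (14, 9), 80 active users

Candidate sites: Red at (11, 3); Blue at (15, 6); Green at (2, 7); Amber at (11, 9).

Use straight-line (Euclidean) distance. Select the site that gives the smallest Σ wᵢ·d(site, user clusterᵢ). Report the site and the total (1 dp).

Red, total 2021.0 km

Total weighted distance at each candidate:
  Red (11, 3): total = 2021.0
  Blue (15, 6): total = 2511.2
  Green (2, 7): total = 2764.8
  Amber (11, 9): total = 2244.0
Minimum is at Red with total 2021.0 km.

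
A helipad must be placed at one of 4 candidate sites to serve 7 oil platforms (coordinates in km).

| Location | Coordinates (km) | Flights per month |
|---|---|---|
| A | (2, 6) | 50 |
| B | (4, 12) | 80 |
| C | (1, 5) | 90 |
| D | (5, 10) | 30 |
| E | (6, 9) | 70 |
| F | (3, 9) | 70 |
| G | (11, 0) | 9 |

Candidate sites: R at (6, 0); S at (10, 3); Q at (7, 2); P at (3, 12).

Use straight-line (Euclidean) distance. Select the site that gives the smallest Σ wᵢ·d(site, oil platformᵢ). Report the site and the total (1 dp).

Total weighted distance at each candidate:
  R (6, 0): total = 3610.8
  S (10, 3): total = 3559.0
  Q (7, 2): total = 3106.1
  P (3, 12): total = 1761.0
Minimum is at P with total 1761.0 km.

P, total 1761.0 km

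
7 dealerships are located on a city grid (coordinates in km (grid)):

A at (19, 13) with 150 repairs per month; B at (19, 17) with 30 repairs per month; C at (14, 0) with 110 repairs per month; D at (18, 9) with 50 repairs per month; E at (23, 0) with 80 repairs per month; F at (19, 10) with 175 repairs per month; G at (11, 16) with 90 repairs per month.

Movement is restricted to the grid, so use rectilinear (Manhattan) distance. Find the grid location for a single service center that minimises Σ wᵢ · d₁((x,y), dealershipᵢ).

Manhattan distance separates: Σwᵢ(|x−xᵢ|+|y−yᵢ|) = Σwᵢ|x−xᵢ| + Σwᵢ|y−yᵢ|, so x and y are optimised independently as 1-D weighted medians.
Total weight W = 685; half = 342.5.
x-coordinate, sorted with cumulative weight:
  x=11 (G, w=90) cum 90
  x=14 (C, w=110) cum 200
  x=18 (D, w=50) cum 250
  x=19 (A, w=150) cum 400  ← median
  x=19 (B, w=30) cum 430
  x=19 (F, w=175) cum 605
  x=23 (E, w=80) cum 685
⇒ x* = 19
y-coordinate, sorted with cumulative weight:
  y=0 (C, w=110) cum 110
  y=0 (E, w=80) cum 190
  y=9 (D, w=50) cum 240
  y=10 (F, w=175) cum 415  ← median
  y=13 (A, w=150) cum 565
  y=16 (G, w=90) cum 655
  y=17 (B, w=30) cum 685
⇒ y* = 10

(19, 10)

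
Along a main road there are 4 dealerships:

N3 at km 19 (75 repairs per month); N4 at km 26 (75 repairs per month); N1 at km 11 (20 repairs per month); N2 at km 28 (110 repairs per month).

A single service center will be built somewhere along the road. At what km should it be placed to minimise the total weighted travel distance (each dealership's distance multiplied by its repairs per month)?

For a sum of weighted absolute distances on a line, the optimum is the weighted median (not the mean). Total weight W = 280; half-weight = 140.
Sort by position and accumulate weight:
  km 11 (N1, w=20) → cum 20
  km 19 (N3, w=75) → cum 95
  km 26 (N4, w=75) → cum 170  ≥ 140 → median here
  km 28 (N2, w=110) → cum 280
Optimal location: km 26.

x = 26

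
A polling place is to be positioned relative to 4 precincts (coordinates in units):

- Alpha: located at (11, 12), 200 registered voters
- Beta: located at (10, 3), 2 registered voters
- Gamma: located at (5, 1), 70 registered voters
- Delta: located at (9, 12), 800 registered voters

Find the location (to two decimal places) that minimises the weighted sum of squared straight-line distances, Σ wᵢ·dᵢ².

(9.11, 11.26)

The minimiser of Σwᵢ‖p−pᵢ‖² is the weighted centroid p* = (Σwᵢpᵢ)/(Σwᵢ).
Σwᵢ = 1072.
Σwᵢxᵢ = 200·11 + 2·10 + 70·5 + 800·9 = 9770.
Σwᵢyᵢ = 200·12 + 2·3 + 70·1 + 800·12 = 12076.
x* = 9770/1072 = 9.11, y* = 12076/1072 = 11.26.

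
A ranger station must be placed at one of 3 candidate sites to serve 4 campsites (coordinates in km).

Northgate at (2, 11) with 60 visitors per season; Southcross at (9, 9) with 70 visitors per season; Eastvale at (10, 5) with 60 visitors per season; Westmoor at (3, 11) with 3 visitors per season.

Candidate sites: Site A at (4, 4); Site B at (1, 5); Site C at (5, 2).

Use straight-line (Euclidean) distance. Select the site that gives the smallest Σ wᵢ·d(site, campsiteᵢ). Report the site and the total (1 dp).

Total weighted distance at each candidate:
  Site A (4, 4): total = 1318.0
  Site B (1, 5): total = 1550.0
  Site C (5, 2): total = 1511.1
Minimum is at Site A with total 1318.0 km.

Site A, total 1318.0 km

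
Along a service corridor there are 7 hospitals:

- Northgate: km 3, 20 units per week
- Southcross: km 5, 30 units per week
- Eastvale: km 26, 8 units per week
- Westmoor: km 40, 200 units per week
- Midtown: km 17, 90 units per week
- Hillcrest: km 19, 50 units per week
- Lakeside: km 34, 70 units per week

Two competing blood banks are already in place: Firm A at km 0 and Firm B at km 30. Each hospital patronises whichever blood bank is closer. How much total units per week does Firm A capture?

The indifferent point is the midpoint (0+30)/2 = 15; hospitals left of it (closer to Firm A at 0) go to Firm A, those right go to Firm B.
  Northgate at 3 (w=20) → Firm A
  Southcross at 5 (w=30) → Firm A
  Midtown at 17 (w=90) → Firm B
  Hillcrest at 19 (w=50) → Firm B
  Eastvale at 26 (w=8) → Firm B
  Lakeside at 34 (w=70) → Firm B
  Westmoor at 40 (w=200) → Firm B
Firm A captures 50; Firm B captures 418.

50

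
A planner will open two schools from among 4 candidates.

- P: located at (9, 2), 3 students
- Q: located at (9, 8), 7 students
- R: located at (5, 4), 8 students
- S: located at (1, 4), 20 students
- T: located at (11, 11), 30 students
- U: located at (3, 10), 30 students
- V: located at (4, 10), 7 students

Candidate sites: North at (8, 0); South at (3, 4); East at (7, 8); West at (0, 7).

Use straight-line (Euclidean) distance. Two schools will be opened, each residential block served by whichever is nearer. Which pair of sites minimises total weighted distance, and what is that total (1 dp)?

{South, East}, total 398.4

Evaluate every pair (each demand assigned to the nearer of the two):
  {South, East}: total = 398.4
  {East, West}: total = 434.5
  {North, East}: total = 510.1
  {South, West}: total = 606.6
  {North, South}: total = 654.7
  {North, West}: total = 670.7
Best pair: {South, East} with total 398.4.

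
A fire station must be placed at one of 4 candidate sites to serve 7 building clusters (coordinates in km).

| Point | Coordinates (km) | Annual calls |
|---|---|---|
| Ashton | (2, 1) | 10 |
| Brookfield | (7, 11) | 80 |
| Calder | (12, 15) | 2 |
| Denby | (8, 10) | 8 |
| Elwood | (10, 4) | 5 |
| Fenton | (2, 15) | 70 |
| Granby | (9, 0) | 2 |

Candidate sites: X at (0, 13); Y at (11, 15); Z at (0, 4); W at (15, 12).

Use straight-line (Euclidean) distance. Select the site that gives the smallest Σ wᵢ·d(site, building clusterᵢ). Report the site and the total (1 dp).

X, total 1093.6 km

Total weighted distance at each candidate:
  X (0, 13): total = 1093.6
  Y (11, 15): total = 1383.1
  Z (0, 4): total = 1792.9
  W (15, 12): total = 1889.9
Minimum is at X with total 1093.6 km.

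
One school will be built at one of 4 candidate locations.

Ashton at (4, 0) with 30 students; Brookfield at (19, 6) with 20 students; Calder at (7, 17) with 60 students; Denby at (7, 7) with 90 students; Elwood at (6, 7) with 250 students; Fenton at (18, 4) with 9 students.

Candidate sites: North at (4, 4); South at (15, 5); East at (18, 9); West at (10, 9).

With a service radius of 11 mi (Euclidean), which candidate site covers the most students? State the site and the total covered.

Coverage radius r = 11 mi; a point is covered iff (Δx)²+(Δy)² ≤ 11² = 121.
  North (4, 4): covers {Ashton, Denby, Elwood} → 370
  South (15, 5): covers {Brookfield, Denby, Elwood, Fenton} → 369
  East (18, 9): covers {Brookfield, Fenton} → 29
  West (10, 9): covers {Ashton, Brookfield, Calder, Denby, Elwood, Fenton} → 459
Maximum coverage at West: 459 students.

West, covering 459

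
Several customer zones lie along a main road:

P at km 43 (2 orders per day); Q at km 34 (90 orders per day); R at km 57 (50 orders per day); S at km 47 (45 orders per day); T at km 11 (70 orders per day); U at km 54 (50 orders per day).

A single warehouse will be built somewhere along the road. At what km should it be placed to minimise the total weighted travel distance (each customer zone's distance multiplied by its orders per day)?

x = 34

For a sum of weighted absolute distances on a line, the optimum is the weighted median (not the mean). Total weight W = 307; half-weight = 153.5.
Sort by position and accumulate weight:
  km 11 (T, w=70) → cum 70
  km 34 (Q, w=90) → cum 160  ≥ 153.5 → median here
  km 43 (P, w=2) → cum 162
  km 47 (S, w=45) → cum 207
  km 54 (U, w=50) → cum 257
  km 57 (R, w=50) → cum 307
Optimal location: km 34.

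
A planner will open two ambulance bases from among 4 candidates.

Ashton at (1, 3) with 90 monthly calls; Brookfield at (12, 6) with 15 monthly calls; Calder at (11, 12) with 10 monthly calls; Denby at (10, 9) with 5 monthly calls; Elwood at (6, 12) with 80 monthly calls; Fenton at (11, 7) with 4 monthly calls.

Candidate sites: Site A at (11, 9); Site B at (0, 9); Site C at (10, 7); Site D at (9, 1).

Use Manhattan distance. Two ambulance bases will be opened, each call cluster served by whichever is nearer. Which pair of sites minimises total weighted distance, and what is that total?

{Site A, Site B}, total 1373

Evaluate every pair (each demand assigned to the nearer of the two):
  {Site A, Site B}: total = 1373
  {Site B, Site C}: total = 1469
  {Site A, Site D}: total = 1643
  {Site B, Site D}: total = 1677
  {Site C, Site D}: total = 1739
  {Site A, Site C}: total = 1894
Best pair: {Site A, Site B} with total 1373.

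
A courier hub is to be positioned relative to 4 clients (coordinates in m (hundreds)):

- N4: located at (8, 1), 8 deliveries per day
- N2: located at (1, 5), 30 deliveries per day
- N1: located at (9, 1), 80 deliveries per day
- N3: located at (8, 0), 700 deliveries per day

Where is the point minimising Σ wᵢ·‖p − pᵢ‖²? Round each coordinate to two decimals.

(7.84, 0.29)

The minimiser of Σwᵢ‖p−pᵢ‖² is the weighted centroid p* = (Σwᵢpᵢ)/(Σwᵢ).
Σwᵢ = 818.
Σwᵢxᵢ = 8·8 + 30·1 + 80·9 + 700·8 = 6414.
Σwᵢyᵢ = 8·1 + 30·5 + 80·1 + 700·0 = 238.
x* = 6414/818 = 7.84, y* = 238/818 = 0.29.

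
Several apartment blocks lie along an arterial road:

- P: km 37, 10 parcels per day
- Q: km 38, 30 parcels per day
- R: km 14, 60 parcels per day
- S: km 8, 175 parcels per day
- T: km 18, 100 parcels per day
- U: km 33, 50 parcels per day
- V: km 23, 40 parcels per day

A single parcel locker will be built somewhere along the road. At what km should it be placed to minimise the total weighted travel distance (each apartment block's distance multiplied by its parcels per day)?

For a sum of weighted absolute distances on a line, the optimum is the weighted median (not the mean). Total weight W = 465; half-weight = 232.5.
Sort by position and accumulate weight:
  km 8 (S, w=175) → cum 175
  km 14 (R, w=60) → cum 235  ≥ 232.5 → median here
  km 18 (T, w=100) → cum 335
  km 23 (V, w=40) → cum 375
  km 33 (U, w=50) → cum 425
  km 37 (P, w=10) → cum 435
  km 38 (Q, w=30) → cum 465
Optimal location: km 14.

x = 14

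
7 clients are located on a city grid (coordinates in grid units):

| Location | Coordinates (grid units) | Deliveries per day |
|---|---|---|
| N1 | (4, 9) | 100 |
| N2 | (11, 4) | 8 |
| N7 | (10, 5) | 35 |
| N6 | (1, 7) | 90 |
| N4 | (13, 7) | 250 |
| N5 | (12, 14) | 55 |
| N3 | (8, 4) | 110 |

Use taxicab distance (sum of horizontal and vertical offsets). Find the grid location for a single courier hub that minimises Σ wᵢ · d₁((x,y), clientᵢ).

(10, 7)

Manhattan distance separates: Σwᵢ(|x−xᵢ|+|y−yᵢ|) = Σwᵢ|x−xᵢ| + Σwᵢ|y−yᵢ|, so x and y are optimised independently as 1-D weighted medians.
Total weight W = 648; half = 324.
x-coordinate, sorted with cumulative weight:
  x=1 (N6, w=90) cum 90
  x=4 (N1, w=100) cum 190
  x=8 (N3, w=110) cum 300
  x=10 (N7, w=35) cum 335  ← median
  x=11 (N2, w=8) cum 343
  x=12 (N5, w=55) cum 398
  x=13 (N4, w=250) cum 648
⇒ x* = 10
y-coordinate, sorted with cumulative weight:
  y=4 (N2, w=8) cum 8
  y=4 (N3, w=110) cum 118
  y=5 (N7, w=35) cum 153
  y=7 (N6, w=90) cum 243
  y=7 (N4, w=250) cum 493  ← median
  y=9 (N1, w=100) cum 593
  y=14 (N5, w=55) cum 648
⇒ y* = 7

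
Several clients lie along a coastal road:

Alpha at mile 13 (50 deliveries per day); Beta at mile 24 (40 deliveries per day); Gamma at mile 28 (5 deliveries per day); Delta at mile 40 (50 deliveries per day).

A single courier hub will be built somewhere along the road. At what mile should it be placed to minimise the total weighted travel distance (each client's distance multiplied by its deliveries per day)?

x = 24

For a sum of weighted absolute distances on a line, the optimum is the weighted median (not the mean). Total weight W = 145; half-weight = 72.5.
Sort by position and accumulate weight:
  mile 13 (Alpha, w=50) → cum 50
  mile 24 (Beta, w=40) → cum 90  ≥ 72.5 → median here
  mile 28 (Gamma, w=5) → cum 95
  mile 40 (Delta, w=50) → cum 145
Optimal location: mile 24.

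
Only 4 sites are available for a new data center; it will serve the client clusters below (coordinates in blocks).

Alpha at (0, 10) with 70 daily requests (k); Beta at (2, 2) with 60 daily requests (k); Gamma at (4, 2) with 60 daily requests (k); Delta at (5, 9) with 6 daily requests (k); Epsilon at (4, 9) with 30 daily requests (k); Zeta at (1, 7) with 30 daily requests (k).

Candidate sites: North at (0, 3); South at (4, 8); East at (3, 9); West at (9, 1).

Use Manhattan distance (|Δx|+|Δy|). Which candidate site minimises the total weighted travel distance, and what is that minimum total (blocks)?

Total weighted distance at each candidate:
  North (0, 3): total = 1486
  South (4, 8): total = 1422
  East (3, 9): total = 1402
  West (9, 1): total = 2982
Minimum is at East with total 1402 blocks.

East, total 1402 blocks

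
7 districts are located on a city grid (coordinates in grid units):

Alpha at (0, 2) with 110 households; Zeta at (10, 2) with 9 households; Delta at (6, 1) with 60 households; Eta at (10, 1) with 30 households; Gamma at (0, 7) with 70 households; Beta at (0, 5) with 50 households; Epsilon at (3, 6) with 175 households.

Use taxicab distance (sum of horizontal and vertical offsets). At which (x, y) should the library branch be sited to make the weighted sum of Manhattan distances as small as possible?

Manhattan distance separates: Σwᵢ(|x−xᵢ|+|y−yᵢ|) = Σwᵢ|x−xᵢ| + Σwᵢ|y−yᵢ|, so x and y are optimised independently as 1-D weighted medians.
Total weight W = 504; half = 252.
x-coordinate, sorted with cumulative weight:
  x=0 (Alpha, w=110) cum 110
  x=0 (Gamma, w=70) cum 180
  x=0 (Beta, w=50) cum 230
  x=3 (Epsilon, w=175) cum 405  ← median
  x=6 (Delta, w=60) cum 465
  x=10 (Zeta, w=9) cum 474
  x=10 (Eta, w=30) cum 504
⇒ x* = 3
y-coordinate, sorted with cumulative weight:
  y=1 (Delta, w=60) cum 60
  y=1 (Eta, w=30) cum 90
  y=2 (Alpha, w=110) cum 200
  y=2 (Zeta, w=9) cum 209
  y=5 (Beta, w=50) cum 259  ← median
  y=6 (Epsilon, w=175) cum 434
  y=7 (Gamma, w=70) cum 504
⇒ y* = 5

(3, 5)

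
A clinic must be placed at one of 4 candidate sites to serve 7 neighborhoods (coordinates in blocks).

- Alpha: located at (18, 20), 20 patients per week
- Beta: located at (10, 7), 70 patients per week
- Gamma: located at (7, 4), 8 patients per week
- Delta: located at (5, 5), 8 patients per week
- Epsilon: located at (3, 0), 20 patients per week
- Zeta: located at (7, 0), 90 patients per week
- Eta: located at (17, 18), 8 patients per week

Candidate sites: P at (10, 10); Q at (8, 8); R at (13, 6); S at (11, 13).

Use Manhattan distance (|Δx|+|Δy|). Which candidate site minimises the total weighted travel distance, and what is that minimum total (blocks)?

Q, total 1960 blocks

Total weighted distance at each candidate:
  P (10, 10): total = 2352
  Q (8, 8): total = 1960
  R (13, 6): total = 2324
  S (11, 13): total = 3024
Minimum is at Q with total 1960 blocks.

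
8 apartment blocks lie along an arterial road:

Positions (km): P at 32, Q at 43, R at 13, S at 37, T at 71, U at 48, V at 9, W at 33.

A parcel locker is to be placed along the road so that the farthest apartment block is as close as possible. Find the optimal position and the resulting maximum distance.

The 1-center on a line is the midpoint of the two extreme points: leftmost at 9, rightmost at 71.
Optimal location = (9 + 71)/2 = 40; maximum distance = (71 − 9)/2 = 31.

location 40, max distance 31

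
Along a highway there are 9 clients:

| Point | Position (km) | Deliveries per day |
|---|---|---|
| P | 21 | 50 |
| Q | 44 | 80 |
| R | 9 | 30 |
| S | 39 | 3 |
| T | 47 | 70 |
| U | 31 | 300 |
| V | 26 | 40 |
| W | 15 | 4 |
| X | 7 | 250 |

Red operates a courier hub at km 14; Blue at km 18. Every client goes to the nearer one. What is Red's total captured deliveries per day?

284

The indifferent point is the midpoint (14+18)/2 = 16; clients left of it (closer to Red at 14) go to Red, those right go to Blue.
  X at 7 (w=250) → Red
  R at 9 (w=30) → Red
  W at 15 (w=4) → Red
  P at 21 (w=50) → Blue
  V at 26 (w=40) → Blue
  U at 31 (w=300) → Blue
  S at 39 (w=3) → Blue
  Q at 44 (w=80) → Blue
  T at 47 (w=70) → Blue
Red captures 284; Blue captures 543.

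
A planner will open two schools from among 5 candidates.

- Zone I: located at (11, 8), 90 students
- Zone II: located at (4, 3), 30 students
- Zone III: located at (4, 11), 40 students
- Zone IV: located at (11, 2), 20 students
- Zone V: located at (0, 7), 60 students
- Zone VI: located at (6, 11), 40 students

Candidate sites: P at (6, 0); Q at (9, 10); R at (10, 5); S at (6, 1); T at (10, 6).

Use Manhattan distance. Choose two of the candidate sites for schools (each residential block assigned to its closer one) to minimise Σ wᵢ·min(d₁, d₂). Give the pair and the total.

{Q, T}, total 1700

Evaluate every pair (each demand assigned to the nearer of the two):
  {Q, T}: total = 1700
  {Q, S}: total = 1720
  {P, Q}: total = 1770
  {Q, R}: total = 1800
  {S, T}: total = 1950
  {P, T}: total = 1980
  {R, T}: total = 2050
  {R, S}: total = 2160
  {P, R}: total = 2190
  {P, S}: total = 2920
Best pair: {Q, T} with total 1700.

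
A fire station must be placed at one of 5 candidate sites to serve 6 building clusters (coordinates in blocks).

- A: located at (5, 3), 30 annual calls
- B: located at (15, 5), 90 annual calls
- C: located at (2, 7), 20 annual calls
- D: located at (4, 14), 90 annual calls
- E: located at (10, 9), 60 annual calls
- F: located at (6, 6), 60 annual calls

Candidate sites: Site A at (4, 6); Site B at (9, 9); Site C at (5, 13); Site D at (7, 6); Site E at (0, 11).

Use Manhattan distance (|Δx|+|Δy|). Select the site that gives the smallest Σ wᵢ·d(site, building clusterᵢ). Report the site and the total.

Site D, total 2490 blocks

Total weighted distance at each candidate:
  Site A (4, 6): total = 2640
  Site B (9, 9): total = 2700
  Site C (5, 13): total = 3300
  Site D (7, 6): total = 2490
  Site E (0, 11): total = 4410
Minimum is at Site D with total 2490 blocks.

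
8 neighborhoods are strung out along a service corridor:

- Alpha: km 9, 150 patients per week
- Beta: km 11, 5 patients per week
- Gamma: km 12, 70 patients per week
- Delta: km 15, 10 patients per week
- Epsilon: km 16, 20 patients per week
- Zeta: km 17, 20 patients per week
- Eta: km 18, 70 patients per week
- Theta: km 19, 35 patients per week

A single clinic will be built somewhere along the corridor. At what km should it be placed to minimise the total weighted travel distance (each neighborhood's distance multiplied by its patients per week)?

For a sum of weighted absolute distances on a line, the optimum is the weighted median (not the mean). Total weight W = 380; half-weight = 190.
Sort by position and accumulate weight:
  km 9 (Alpha, w=150) → cum 150
  km 11 (Beta, w=5) → cum 155
  km 12 (Gamma, w=70) → cum 225  ≥ 190 → median here
  km 15 (Delta, w=10) → cum 235
  km 16 (Epsilon, w=20) → cum 255
  km 17 (Zeta, w=20) → cum 275
  km 18 (Eta, w=70) → cum 345
  km 19 (Theta, w=35) → cum 380
Optimal location: km 12.

x = 12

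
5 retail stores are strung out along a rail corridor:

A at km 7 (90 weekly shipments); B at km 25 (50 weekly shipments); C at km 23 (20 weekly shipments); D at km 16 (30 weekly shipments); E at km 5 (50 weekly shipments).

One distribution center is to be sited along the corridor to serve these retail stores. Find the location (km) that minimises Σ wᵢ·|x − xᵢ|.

For a sum of weighted absolute distances on a line, the optimum is the weighted median (not the mean). Total weight W = 240; half-weight = 120.
Sort by position and accumulate weight:
  km 5 (E, w=50) → cum 50
  km 7 (A, w=90) → cum 140  ≥ 120 → median here
  km 16 (D, w=30) → cum 170
  km 23 (C, w=20) → cum 190
  km 25 (B, w=50) → cum 240
Optimal location: km 7.

x = 7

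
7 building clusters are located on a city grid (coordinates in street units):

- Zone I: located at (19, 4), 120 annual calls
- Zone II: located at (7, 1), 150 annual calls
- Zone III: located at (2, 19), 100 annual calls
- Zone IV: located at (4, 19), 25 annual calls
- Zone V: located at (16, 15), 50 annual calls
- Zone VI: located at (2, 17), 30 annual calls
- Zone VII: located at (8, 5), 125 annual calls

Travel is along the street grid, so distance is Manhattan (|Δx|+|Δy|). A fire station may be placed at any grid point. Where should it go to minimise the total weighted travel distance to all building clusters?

Manhattan distance separates: Σwᵢ(|x−xᵢ|+|y−yᵢ|) = Σwᵢ|x−xᵢ| + Σwᵢ|y−yᵢ|, so x and y are optimised independently as 1-D weighted medians.
Total weight W = 600; half = 300.
x-coordinate, sorted with cumulative weight:
  x=2 (Zone III, w=100) cum 100
  x=2 (Zone VI, w=30) cum 130
  x=4 (Zone IV, w=25) cum 155
  x=7 (Zone II, w=150) cum 305  ← median
  x=8 (Zone VII, w=125) cum 430
  x=16 (Zone V, w=50) cum 480
  x=19 (Zone I, w=120) cum 600
⇒ x* = 7
y-coordinate, sorted with cumulative weight:
  y=1 (Zone II, w=150) cum 150
  y=4 (Zone I, w=120) cum 270
  y=5 (Zone VII, w=125) cum 395  ← median
  y=15 (Zone V, w=50) cum 445
  y=17 (Zone VI, w=30) cum 475
  y=19 (Zone III, w=100) cum 575
  y=19 (Zone IV, w=25) cum 600
⇒ y* = 5

(7, 5)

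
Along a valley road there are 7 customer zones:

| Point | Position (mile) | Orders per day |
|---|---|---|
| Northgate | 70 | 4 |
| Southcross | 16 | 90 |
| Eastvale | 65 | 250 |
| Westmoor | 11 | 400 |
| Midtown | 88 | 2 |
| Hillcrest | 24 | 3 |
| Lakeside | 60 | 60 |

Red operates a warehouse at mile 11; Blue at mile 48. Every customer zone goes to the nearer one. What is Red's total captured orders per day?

The indifferent point is the midpoint (11+48)/2 = 29.5; customer zones left of it (closer to Red at 11) go to Red, those right go to Blue.
  Westmoor at 11 (w=400) → Red
  Southcross at 16 (w=90) → Red
  Hillcrest at 24 (w=3) → Red
  Lakeside at 60 (w=60) → Blue
  Eastvale at 65 (w=250) → Blue
  Northgate at 70 (w=4) → Blue
  Midtown at 88 (w=2) → Blue
Red captures 493; Blue captures 316.

493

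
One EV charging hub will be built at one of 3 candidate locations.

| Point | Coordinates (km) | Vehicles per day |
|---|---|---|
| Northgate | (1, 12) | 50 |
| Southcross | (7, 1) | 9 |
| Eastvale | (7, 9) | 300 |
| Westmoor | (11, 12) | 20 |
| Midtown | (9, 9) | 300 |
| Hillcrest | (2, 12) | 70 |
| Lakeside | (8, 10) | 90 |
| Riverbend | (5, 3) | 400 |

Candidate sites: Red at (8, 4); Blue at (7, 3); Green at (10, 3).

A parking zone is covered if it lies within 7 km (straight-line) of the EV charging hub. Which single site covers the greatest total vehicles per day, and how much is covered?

Red, covering 1099

Coverage radius r = 7 km; a point is covered iff (Δx)²+(Δy)² ≤ 7² = 49.
  Red (8, 4): covers {Southcross, Eastvale, Midtown, Lakeside, Riverbend} → 1099
  Blue (7, 3): covers {Southcross, Eastvale, Midtown, Riverbend} → 1009
  Green (10, 3): covers {Southcross, Eastvale, Midtown, Riverbend} → 1009
Maximum coverage at Red: 1099 vehicles per day.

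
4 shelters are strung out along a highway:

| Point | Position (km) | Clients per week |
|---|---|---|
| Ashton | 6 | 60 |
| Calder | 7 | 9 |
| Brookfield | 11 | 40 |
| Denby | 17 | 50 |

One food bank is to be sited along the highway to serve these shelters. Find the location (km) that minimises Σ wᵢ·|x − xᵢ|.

For a sum of weighted absolute distances on a line, the optimum is the weighted median (not the mean). Total weight W = 159; half-weight = 79.5.
Sort by position and accumulate weight:
  km 6 (Ashton, w=60) → cum 60
  km 7 (Calder, w=9) → cum 69
  km 11 (Brookfield, w=40) → cum 109  ≥ 79.5 → median here
  km 17 (Denby, w=50) → cum 159
Optimal location: km 11.

x = 11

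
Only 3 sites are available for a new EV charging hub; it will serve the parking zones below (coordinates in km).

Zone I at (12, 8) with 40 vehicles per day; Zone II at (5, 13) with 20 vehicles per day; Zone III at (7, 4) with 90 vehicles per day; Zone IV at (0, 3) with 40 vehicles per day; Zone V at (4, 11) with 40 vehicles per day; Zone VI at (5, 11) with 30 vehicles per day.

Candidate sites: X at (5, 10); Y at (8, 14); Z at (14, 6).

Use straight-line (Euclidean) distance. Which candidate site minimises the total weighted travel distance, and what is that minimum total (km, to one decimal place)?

Total weighted distance at each candidate:
  X (5, 10): total = 1351.1
  Y (8, 14): total = 2127.5
  Z (14, 6): total = 2325.2
Minimum is at X with total 1351.1 km.

X, total 1351.1 km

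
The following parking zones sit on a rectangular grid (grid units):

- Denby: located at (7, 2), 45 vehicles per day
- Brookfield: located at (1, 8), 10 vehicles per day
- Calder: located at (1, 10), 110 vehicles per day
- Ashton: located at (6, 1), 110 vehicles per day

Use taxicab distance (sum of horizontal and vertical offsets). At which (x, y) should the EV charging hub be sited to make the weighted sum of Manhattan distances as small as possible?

(6, 2)

Manhattan distance separates: Σwᵢ(|x−xᵢ|+|y−yᵢ|) = Σwᵢ|x−xᵢ| + Σwᵢ|y−yᵢ|, so x and y are optimised independently as 1-D weighted medians.
Total weight W = 275; half = 137.5.
x-coordinate, sorted with cumulative weight:
  x=1 (Brookfield, w=10) cum 10
  x=1 (Calder, w=110) cum 120
  x=6 (Ashton, w=110) cum 230  ← median
  x=7 (Denby, w=45) cum 275
⇒ x* = 6
y-coordinate, sorted with cumulative weight:
  y=1 (Ashton, w=110) cum 110
  y=2 (Denby, w=45) cum 155  ← median
  y=8 (Brookfield, w=10) cum 165
  y=10 (Calder, w=110) cum 275
⇒ y* = 2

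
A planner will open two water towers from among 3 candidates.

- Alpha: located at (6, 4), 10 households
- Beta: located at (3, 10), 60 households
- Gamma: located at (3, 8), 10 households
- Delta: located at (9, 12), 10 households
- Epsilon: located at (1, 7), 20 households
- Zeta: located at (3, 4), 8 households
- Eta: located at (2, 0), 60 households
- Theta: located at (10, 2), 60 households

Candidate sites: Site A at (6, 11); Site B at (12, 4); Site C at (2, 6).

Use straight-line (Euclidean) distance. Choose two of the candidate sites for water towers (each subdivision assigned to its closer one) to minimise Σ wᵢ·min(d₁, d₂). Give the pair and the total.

{Site B, Site C}, total 975.8

Evaluate every pair (each demand assigned to the nearer of the two):
  {Site B, Site C}: total = 975.8
  {Site A, Site C}: total = 1231.3
  {Site A, Site B}: total = 1328.7
Best pair: {Site B, Site C} with total 975.8.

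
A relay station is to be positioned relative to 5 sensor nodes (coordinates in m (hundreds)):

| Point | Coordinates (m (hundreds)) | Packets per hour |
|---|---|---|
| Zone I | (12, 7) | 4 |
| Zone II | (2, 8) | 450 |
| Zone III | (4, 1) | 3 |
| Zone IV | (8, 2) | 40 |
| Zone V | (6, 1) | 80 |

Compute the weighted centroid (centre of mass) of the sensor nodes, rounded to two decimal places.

(3.05, 6.57)

The minimiser of Σwᵢ‖p−pᵢ‖² is the weighted centroid p* = (Σwᵢpᵢ)/(Σwᵢ).
Σwᵢ = 577.
Σwᵢxᵢ = 4·12 + 450·2 + 3·4 + 40·8 + 80·6 = 1760.
Σwᵢyᵢ = 4·7 + 450·8 + 3·1 + 40·2 + 80·1 = 3791.
x* = 1760/577 = 3.05, y* = 3791/577 = 6.57.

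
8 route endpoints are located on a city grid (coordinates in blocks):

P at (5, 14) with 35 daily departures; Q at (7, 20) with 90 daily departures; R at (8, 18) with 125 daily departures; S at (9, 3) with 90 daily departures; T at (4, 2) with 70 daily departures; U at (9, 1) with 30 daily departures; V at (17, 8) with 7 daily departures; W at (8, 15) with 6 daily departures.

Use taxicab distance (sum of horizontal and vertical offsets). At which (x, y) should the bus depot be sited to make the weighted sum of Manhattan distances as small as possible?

Manhattan distance separates: Σwᵢ(|x−xᵢ|+|y−yᵢ|) = Σwᵢ|x−xᵢ| + Σwᵢ|y−yᵢ|, so x and y are optimised independently as 1-D weighted medians.
Total weight W = 453; half = 226.5.
x-coordinate, sorted with cumulative weight:
  x=4 (T, w=70) cum 70
  x=5 (P, w=35) cum 105
  x=7 (Q, w=90) cum 195
  x=8 (R, w=125) cum 320  ← median
  x=8 (W, w=6) cum 326
  x=9 (S, w=90) cum 416
  x=9 (U, w=30) cum 446
  x=17 (V, w=7) cum 453
⇒ x* = 8
y-coordinate, sorted with cumulative weight:
  y=1 (U, w=30) cum 30
  y=2 (T, w=70) cum 100
  y=3 (S, w=90) cum 190
  y=8 (V, w=7) cum 197
  y=14 (P, w=35) cum 232  ← median
  y=15 (W, w=6) cum 238
  y=18 (R, w=125) cum 363
  y=20 (Q, w=90) cum 453
⇒ y* = 14

(8, 14)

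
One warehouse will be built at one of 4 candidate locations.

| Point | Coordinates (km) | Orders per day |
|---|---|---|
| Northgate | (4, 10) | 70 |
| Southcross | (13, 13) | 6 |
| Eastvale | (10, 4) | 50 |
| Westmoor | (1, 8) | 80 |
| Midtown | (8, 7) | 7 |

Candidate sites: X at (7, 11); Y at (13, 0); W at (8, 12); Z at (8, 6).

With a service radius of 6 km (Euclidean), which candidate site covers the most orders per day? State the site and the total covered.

Coverage radius r = 6 km; a point is covered iff (Δx)²+(Δy)² ≤ 6² = 36.
  X (7, 11): covers {Northgate, Midtown} → 77
  Y (13, 0): covers {Eastvale} → 50
  W (8, 12): covers {Northgate, Southcross, Midtown} → 83
  Z (8, 6): covers {Northgate, Eastvale, Midtown} → 127
Maximum coverage at Z: 127 orders per day.

Z, covering 127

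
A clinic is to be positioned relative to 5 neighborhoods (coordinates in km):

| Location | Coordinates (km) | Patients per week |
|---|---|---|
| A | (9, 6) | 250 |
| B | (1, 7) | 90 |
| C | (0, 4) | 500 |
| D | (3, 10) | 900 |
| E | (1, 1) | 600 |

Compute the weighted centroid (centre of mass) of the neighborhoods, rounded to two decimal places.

(2.41, 5.87)

The minimiser of Σwᵢ‖p−pᵢ‖² is the weighted centroid p* = (Σwᵢpᵢ)/(Σwᵢ).
Σwᵢ = 2340.
Σwᵢxᵢ = 250·9 + 90·1 + 500·0 + 900·3 + 600·1 = 5640.
Σwᵢyᵢ = 250·6 + 90·7 + 500·4 + 900·10 + 600·1 = 13730.
x* = 5640/2340 = 2.41, y* = 13730/2340 = 5.87.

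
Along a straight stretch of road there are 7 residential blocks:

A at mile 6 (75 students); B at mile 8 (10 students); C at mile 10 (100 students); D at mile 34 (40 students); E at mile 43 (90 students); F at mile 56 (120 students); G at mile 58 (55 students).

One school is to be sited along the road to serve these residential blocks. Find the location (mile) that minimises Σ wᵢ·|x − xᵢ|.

x = 43

For a sum of weighted absolute distances on a line, the optimum is the weighted median (not the mean). Total weight W = 490; half-weight = 245.
Sort by position and accumulate weight:
  mile 6 (A, w=75) → cum 75
  mile 8 (B, w=10) → cum 85
  mile 10 (C, w=100) → cum 185
  mile 34 (D, w=40) → cum 225
  mile 43 (E, w=90) → cum 315  ≥ 245 → median here
  mile 56 (F, w=120) → cum 435
  mile 58 (G, w=55) → cum 490
Optimal location: mile 43.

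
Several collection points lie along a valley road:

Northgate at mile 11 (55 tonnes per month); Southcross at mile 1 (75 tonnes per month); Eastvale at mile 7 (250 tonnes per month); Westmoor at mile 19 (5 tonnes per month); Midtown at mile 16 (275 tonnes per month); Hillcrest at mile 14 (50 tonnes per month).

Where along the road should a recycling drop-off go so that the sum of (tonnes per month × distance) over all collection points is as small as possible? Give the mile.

For a sum of weighted absolute distances on a line, the optimum is the weighted median (not the mean). Total weight W = 710; half-weight = 355.
Sort by position and accumulate weight:
  mile 1 (Southcross, w=75) → cum 75
  mile 7 (Eastvale, w=250) → cum 325
  mile 11 (Northgate, w=55) → cum 380  ≥ 355 → median here
  mile 14 (Hillcrest, w=50) → cum 430
  mile 16 (Midtown, w=275) → cum 705
  mile 19 (Westmoor, w=5) → cum 710
Optimal location: mile 11.

x = 11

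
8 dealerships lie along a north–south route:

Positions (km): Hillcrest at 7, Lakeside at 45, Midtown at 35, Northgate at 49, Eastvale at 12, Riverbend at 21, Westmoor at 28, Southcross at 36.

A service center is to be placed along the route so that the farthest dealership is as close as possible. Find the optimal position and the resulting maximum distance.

The 1-center on a line is the midpoint of the two extreme points: leftmost at 7, rightmost at 49.
Optimal location = (7 + 49)/2 = 28; maximum distance = (49 − 7)/2 = 21.

location 28, max distance 21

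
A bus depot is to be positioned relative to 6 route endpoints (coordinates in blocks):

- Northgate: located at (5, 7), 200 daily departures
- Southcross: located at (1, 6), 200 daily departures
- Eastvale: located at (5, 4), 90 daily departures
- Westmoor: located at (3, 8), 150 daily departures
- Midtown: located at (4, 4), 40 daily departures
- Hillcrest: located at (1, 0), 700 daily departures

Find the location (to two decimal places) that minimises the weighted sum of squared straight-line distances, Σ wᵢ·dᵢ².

(2.14, 3.13)

The minimiser of Σwᵢ‖p−pᵢ‖² is the weighted centroid p* = (Σwᵢpᵢ)/(Σwᵢ).
Σwᵢ = 1380.
Σwᵢxᵢ = 200·5 + 200·1 + 90·5 + 150·3 + 40·4 + 700·1 = 2960.
Σwᵢyᵢ = 200·7 + 200·6 + 90·4 + 150·8 + 40·4 + 700·0 = 4320.
x* = 2960/1380 = 2.14, y* = 4320/1380 = 3.13.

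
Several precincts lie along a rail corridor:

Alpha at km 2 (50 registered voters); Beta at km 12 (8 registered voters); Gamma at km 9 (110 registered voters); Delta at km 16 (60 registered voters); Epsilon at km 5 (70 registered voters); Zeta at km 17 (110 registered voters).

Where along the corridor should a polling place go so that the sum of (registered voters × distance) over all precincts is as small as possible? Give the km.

For a sum of weighted absolute distances on a line, the optimum is the weighted median (not the mean). Total weight W = 408; half-weight = 204.
Sort by position and accumulate weight:
  km 2 (Alpha, w=50) → cum 50
  km 5 (Epsilon, w=70) → cum 120
  km 9 (Gamma, w=110) → cum 230  ≥ 204 → median here
  km 12 (Beta, w=8) → cum 238
  km 16 (Delta, w=60) → cum 298
  km 17 (Zeta, w=110) → cum 408
Optimal location: km 9.

x = 9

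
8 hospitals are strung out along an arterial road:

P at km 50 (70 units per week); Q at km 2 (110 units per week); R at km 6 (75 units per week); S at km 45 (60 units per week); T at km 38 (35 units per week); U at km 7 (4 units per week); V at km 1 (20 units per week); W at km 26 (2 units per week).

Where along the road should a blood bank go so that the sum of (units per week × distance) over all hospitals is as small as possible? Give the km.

For a sum of weighted absolute distances on a line, the optimum is the weighted median (not the mean). Total weight W = 376; half-weight = 188.
Sort by position and accumulate weight:
  km 1 (V, w=20) → cum 20
  km 2 (Q, w=110) → cum 130
  km 6 (R, w=75) → cum 205  ≥ 188 → median here
  km 7 (U, w=4) → cum 209
  km 26 (W, w=2) → cum 211
  km 38 (T, w=35) → cum 246
  km 45 (S, w=60) → cum 306
  km 50 (P, w=70) → cum 376
Optimal location: km 6.

x = 6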